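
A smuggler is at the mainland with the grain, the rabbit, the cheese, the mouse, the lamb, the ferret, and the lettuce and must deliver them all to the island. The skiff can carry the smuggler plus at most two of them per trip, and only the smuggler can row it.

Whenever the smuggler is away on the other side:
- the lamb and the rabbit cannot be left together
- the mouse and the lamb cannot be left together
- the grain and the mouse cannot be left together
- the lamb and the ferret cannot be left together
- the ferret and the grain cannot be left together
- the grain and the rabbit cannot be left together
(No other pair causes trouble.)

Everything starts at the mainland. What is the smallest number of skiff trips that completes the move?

9

Counting alone: the smuggler can take at most 2 across per trip to the island, so moving all 7 needs at least 4 loaded trips out, with a return between consecutive ones — at least 7 crossings.
The safety rule pushes this higher. Following every safe sequence of crossings, the most of the 7 that can be at the island as the skiff arrives there on crossing 7 is 6 — never all 7.
So no plan with fewer than 9 crossings exists, and this one achieves 9:
1. Smuggler goes to the island with the grain and the lamb.
2. Smuggler goes back to the mainland alone.
3. Smuggler goes to the island with the rabbit.
4. Smuggler goes back to the mainland with the grain and the lamb.
5. Smuggler goes to the island with the ferret and the mouse.
6. Smuggler goes back to the mainland alone.
7. Smuggler goes to the island with the cheese and the lettuce.
8. Smuggler goes back to the mainland alone.
9. Smuggler goes to the island with the grain and the lamb.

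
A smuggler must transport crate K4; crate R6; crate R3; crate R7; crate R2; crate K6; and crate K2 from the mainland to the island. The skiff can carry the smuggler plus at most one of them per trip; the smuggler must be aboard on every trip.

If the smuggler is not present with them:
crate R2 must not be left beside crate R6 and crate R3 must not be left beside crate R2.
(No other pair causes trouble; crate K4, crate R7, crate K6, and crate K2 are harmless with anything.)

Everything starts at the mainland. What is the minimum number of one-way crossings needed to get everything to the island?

15

Counting alone: the smuggler can take at most 1 across per trip to the island, so moving all 7 needs at least 7 loaded trips out, with a return between consecutive ones — at least 13 crossings.
The safety rule pushes this higher. Following every safe sequence of crossings, the most of the 7 that can be at the island as the skiff arrives there on crossing 13 is 6 — never all 7.
So no plan with fewer than 15 crossings exists, and this one achieves 15:
1. Smuggler goes to the island with crate R2.
2. Smuggler goes back to the mainland alone.
3. Smuggler goes to the island with crate K4.
4. Smuggler goes back to the mainland alone.
5. Smuggler goes to the island with crate R6.
6. Smuggler goes back to the mainland with crate R2.
7. Smuggler goes to the island with crate R3.
8. Smuggler goes back to the mainland alone.
9. Smuggler goes to the island with crate R7.
10. Smuggler goes back to the mainland alone.
11. Smuggler goes to the island with crate K6.
12. Smuggler goes back to the mainland alone.
13. Smuggler goes to the island with crate K2.
14. Smuggler goes back to the mainland alone.
15. Smuggler goes to the island with crate R2.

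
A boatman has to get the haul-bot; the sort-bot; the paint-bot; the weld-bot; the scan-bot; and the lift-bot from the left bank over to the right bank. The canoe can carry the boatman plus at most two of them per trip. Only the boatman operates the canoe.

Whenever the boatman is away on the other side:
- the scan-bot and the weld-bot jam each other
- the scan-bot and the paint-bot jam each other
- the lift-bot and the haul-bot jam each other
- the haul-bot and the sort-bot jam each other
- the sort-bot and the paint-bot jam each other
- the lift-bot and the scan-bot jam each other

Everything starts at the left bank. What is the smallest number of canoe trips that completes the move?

Whatever the first load, the items left behind include a forbidden pair without the boatman. No opening move is safe, so no plan exists.

impossible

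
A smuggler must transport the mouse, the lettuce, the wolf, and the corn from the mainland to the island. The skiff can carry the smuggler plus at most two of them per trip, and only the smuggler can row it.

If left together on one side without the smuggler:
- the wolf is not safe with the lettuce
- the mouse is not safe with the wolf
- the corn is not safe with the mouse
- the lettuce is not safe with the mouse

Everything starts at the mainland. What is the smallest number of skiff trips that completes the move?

Counting alone: the smuggler can take at most 2 across per trip to the island, so moving all 4 needs at least 2 loaded trips out, with a return between consecutive ones — at least 3 crossings.
The safety rule pushes this higher. Following every safe sequence of crossings, the most of the 4 that can be at the island as the skiff arrives there on crossing 3 is 3 — never all 4.
So no plan with fewer than 5 crossings exists, and this one achieves 5:
1. Smuggler goes to the island with the lettuce and the mouse.  [the mainland: the corn, the wolf | the island: the lettuce, the mouse]
2. Smuggler goes back to the mainland with the mouse.  [the mainland: the corn, the mouse, the wolf | the island: the lettuce]
3. Smuggler goes to the island with the corn and the mouse.  [the mainland: the wolf | the island: the corn, the lettuce, the mouse]
4. Smuggler goes back to the mainland with the mouse.  [the mainland: the mouse, the wolf | the island: the corn, the lettuce]
5. Smuggler goes to the island with the mouse and the wolf.  [the mainland: — | the island: the corn, the lettuce, the mouse, the wolf]

5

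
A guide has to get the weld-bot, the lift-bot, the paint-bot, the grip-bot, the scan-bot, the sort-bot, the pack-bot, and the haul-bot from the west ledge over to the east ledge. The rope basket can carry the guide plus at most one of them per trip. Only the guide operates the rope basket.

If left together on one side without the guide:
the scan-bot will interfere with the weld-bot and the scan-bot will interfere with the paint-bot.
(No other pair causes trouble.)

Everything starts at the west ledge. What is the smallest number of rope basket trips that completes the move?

17

Counting alone: the guide can take at most 1 across per trip to the east ledge, so moving all 8 needs at least 8 loaded trips out, with a return between consecutive ones — at least 15 crossings.
The safety rule pushes this higher. Following every safe sequence of crossings, the most of the 8 that can be at the east ledge as the rope basket arrives there on crossing 15 is 7 — never all 8.
So no plan with fewer than 17 crossings exists, and this one achieves 17:
1. Guide goes to the east ledge with the scan-bot.
2. Guide goes back to the west ledge alone.
3. Guide goes to the east ledge with the weld-bot.
4. Guide goes back to the west ledge with the scan-bot.
5. Guide goes to the east ledge with the paint-bot.
6. Guide goes back to the west ledge alone.
7. Guide goes to the east ledge with the lift-bot.
8. Guide goes back to the west ledge alone.
9. Guide goes to the east ledge with the grip-bot.
10. Guide goes back to the west ledge alone.
11. Guide goes to the east ledge with the sort-bot.
12. Guide goes back to the west ledge alone.
13. Guide goes to the east ledge with the pack-bot.
14. Guide goes back to the west ledge alone.
15. Guide goes to the east ledge with the haul-bot.
16. Guide goes back to the west ledge alone.
17. Guide goes to the east ledge with the scan-bot.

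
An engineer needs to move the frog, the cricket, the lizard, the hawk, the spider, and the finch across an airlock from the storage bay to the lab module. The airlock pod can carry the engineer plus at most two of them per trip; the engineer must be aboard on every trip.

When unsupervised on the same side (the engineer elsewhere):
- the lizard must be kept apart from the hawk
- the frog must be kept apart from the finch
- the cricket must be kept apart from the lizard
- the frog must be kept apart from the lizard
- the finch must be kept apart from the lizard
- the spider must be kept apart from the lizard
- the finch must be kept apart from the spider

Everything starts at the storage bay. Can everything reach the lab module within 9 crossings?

Yes

Yes — this plan uses 9 crossings (≤ 9):
1. Engineer goes to the lab module with the finch and the lizard.
2. Engineer goes back to the storage bay with the lizard.
3. Engineer goes to the lab module with the cricket and the lizard.
4. Engineer goes back to the storage bay with the lizard.
5. Engineer goes to the lab module with the hawk and the lizard.
6. Engineer goes back to the storage bay with the lizard.
7. Engineer goes to the lab module with the frog and the spider.
8. Engineer goes back to the storage bay with the finch.
9. Engineer goes to the lab module with the finch and the lizard.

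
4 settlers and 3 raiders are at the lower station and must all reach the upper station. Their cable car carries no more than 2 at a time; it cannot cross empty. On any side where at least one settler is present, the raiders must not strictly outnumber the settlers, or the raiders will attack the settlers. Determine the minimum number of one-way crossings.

11

Counting alone: each trip to the upper station takes at most 2 across and each return brings at least 1 back, so after t trips out (and t−1 returns) at most 2t − (t−1) of the 7 are across; that first reaches 7 at t = 6, so at least 11 crossings are needed.
The plan below uses exactly 11 crossings, so it is optimal:
1. 2 raiders → the upper station.  (the lower station: 4S 1R; the upper station: 0S 2R)
2. 1 raider ← the lower station.  (the lower station: 4S 2R; the upper station: 0S 1R)
3. 2 raiders → the upper station.  (the lower station: 4S 0R; the upper station: 0S 3R)
4. 1 raider ← the lower station.  (the lower station: 4S 1R; the upper station: 0S 2R)
5. 2 settlers → the upper station.  (the lower station: 2S 1R; the upper station: 2S 2R)
6. 1 raider ← the lower station.  (the lower station: 2S 2R; the upper station: 2S 1R)
7. 1 settler and 1 raider → the upper station.  (the lower station: 1S 1R; the upper station: 3S 2R)
8. 1 settler ← the lower station.  (the lower station: 2S 1R; the upper station: 2S 2R)
9. 1 settler and 1 raider → the upper station.  (the lower station: 1S 0R; the upper station: 3S 3R)
10. 1 raider ← the lower station.  (the lower station: 1S 1R; the upper station: 3S 2R)
11. 1 settler and 1 raider → the upper station.  (the lower station: 0S 0R; the upper station: 4S 3R)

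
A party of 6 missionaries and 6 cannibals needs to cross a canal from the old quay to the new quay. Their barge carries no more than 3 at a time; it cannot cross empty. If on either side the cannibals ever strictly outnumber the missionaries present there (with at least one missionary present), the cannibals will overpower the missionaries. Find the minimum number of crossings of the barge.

Following every safe sequence of crossings from the start, the most of the 12 that can be at the new quay as the barge arrives there on crossings 1, 3, 5 is 3, 5, 6 respectively; the best ever achieved is 6 of 12.
From crossing 7 on, no configuration arises that was not already reachable earlier: only 17 distinct safe configurations (who is on which side, and where the barge is) can ever be reached, none of them has everyone across, and every continuation just revisits them. They are: 0 missionaries + 0 cannibals across (barge back at the start); 0 missionaries + 1 cannibal across (barge there); 0 missionaries + 1 cannibal across (barge back at the start); 0 missionaries + 2 cannibals across (barge there); 0 missionaries + 2 cannibals across (barge back at the start); 0 missionaries + 3 cannibals across (barge there); 0 missionaries + 3 cannibals across (barge back at the start); 0 missionaries + 4 cannibals across (barge there); 0 missionaries + 4 cannibals across (barge back at the start); 0 missionaries + 5 cannibals across (barge there); 0 missionaries + 5 cannibals across (barge back at the start); 0 missionaries + 6 cannibals across (barge there); 1 missionary + 1 cannibal across (barge there); 1 missionary + 1 cannibal across (barge back at the start); 2 missionaries + 2 cannibals across (barge there); 2 missionaries + 2 cannibals across (barge back at the start); 3 missionaries + 3 cannibals across (barge there). So no valid plan exists.

impossible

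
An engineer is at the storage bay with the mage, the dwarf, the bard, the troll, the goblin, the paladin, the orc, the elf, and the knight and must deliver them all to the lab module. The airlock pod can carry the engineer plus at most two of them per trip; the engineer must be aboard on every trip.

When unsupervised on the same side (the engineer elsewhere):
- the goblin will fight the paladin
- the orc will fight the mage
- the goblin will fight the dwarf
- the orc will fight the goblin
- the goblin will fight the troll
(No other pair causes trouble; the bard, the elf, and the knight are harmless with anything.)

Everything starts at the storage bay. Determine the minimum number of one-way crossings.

11

Counting alone: the engineer can take at most 2 across per trip to the lab module, so moving all 9 needs at least 5 loaded trips out, with a return between consecutive ones — at least 9 crossings.
The safety rule pushes this higher. Following every safe sequence of crossings, the most of the 9 that can be at the lab module as the airlock pod arrives there on crossing 9 is 8 — never all 9.
So no plan with fewer than 11 crossings exists, and this one achieves 11:
1. Engineer goes to the lab module with the goblin and the mage.  [the storage bay: the bard, the dwarf, the elf, the knight, the orc, the paladin, the troll | the lab module: the goblin, the mage]
2. Engineer goes back to the storage bay alone.  [the storage bay: the bard, the dwarf, the elf, the knight, the orc, the paladin, the troll | the lab module: the goblin, the mage]
3. Engineer goes to the lab module with the bard.  [the storage bay: the dwarf, the elf, the knight, the orc, the paladin, the troll | the lab module: the bard, the goblin, the mage]
4. Engineer goes back to the storage bay alone.  [the storage bay: the dwarf, the elf, the knight, the orc, the paladin, the troll | the lab module: the bard, the goblin, the mage]
5. Engineer goes to the lab module with the dwarf and the troll.  [the storage bay: the elf, the knight, the orc, the paladin | the lab module: the bard, the dwarf, the goblin, the mage, the troll]
6. Engineer goes back to the storage bay with the goblin.  [the storage bay: the elf, the goblin, the knight, the orc, the paladin | the lab module: the bard, the dwarf, the mage, the troll]
7. Engineer goes to the lab module with the orc and the paladin.  [the storage bay: the elf, the goblin, the knight | the lab module: the bard, the dwarf, the mage, the orc, the paladin, the troll]
8. Engineer goes back to the storage bay with the mage.  [the storage bay: the elf, the goblin, the knight, the mage | the lab module: the bard, the dwarf, the orc, the paladin, the troll]
9. Engineer goes to the lab module with the elf and the knight.  [the storage bay: the goblin, the mage | the lab module: the bard, the dwarf, the elf, the knight, the orc, the paladin, the troll]
10. Engineer goes back to the storage bay alone.  [the storage bay: the goblin, the mage | the lab module: the bard, the dwarf, the elf, the knight, the orc, the paladin, the troll]
11. Engineer goes to the lab module with the goblin and the mage.  [the storage bay: — | the lab module: the bard, the dwarf, the elf, the goblin, the knight, the mage, the orc, the paladin, the troll]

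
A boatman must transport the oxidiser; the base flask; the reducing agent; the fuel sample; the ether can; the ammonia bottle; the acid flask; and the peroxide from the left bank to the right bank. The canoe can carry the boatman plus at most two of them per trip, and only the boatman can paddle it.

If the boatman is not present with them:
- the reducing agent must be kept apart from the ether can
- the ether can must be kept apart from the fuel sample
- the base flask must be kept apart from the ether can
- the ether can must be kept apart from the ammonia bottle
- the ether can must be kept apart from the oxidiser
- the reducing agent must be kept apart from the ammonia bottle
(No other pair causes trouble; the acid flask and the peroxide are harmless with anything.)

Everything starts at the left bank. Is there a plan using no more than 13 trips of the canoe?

Yes

Yes — this plan uses 13 crossings (≤ 13):
1. Boatman goes to the right bank with the ether can and the reducing agent.  [the left bank: the acid flask, the ammonia bottle, the base flask, the fuel sample, the oxidiser, the peroxide | the right bank: the ether can, the reducing agent]
2. Boatman goes back to the left bank with the reducing agent.  [the left bank: the acid flask, the ammonia bottle, the base flask, the fuel sample, the oxidiser, the peroxide, the reducing agent | the right bank: the ether can]
3. Boatman goes to the right bank with the oxidiser and the reducing agent.  [the left bank: the acid flask, the ammonia bottle, the base flask, the fuel sample, the peroxide | the right bank: the ether can, the oxidiser, the reducing agent]
4. Boatman goes back to the left bank with the ether can.  [the left bank: the acid flask, the ammonia bottle, the base flask, the ether can, the fuel sample, the peroxide | the right bank: the oxidiser, the reducing agent]
5. Boatman goes to the right bank with the base flask and the ether can.  [the left bank: the acid flask, the ammonia bottle, the fuel sample, the peroxide | the right bank: the base flask, the ether can, the oxidiser, the reducing agent]
6. Boatman goes back to the left bank with the ether can.  [the left bank: the acid flask, the ammonia bottle, the ether can, the fuel sample, the peroxide | the right bank: the base flask, the oxidiser, the reducing agent]
7. Boatman goes to the right bank with the ether can and the fuel sample.  [the left bank: the acid flask, the ammonia bottle, the peroxide | the right bank: the base flask, the ether can, the fuel sample, the oxidiser, the reducing agent]
8. Boatman goes back to the left bank with the ether can.  [the left bank: the acid flask, the ammonia bottle, the ether can, the peroxide | the right bank: the base flask, the fuel sample, the oxidiser, the reducing agent]
9. Boatman goes to the right bank with the acid flask and the ether can.  [the left bank: the ammonia bottle, the peroxide | the right bank: the acid flask, the base flask, the ether can, the fuel sample, the oxidiser, the reducing agent]
10. Boatman goes back to the left bank with the ether can.  [the left bank: the ammonia bottle, the ether can, the peroxide | the right bank: the acid flask, the base flask, the fuel sample, the oxidiser, the reducing agent]
11. Boatman goes to the right bank with the ether can and the peroxide.  [the left bank: the ammonia bottle | the right bank: the acid flask, the base flask, the ether can, the fuel sample, the oxidiser, the peroxide, the reducing agent]
12. Boatman goes back to the left bank with the ether can.  [the left bank: the ammonia bottle, the ether can | the right bank: the acid flask, the base flask, the fuel sample, the oxidiser, the peroxide, the reducing agent]
13. Boatman goes to the right bank with the ammonia bottle and the ether can.  [the left bank: — | the right bank: the acid flask, the ammonia bottle, the base flask, the ether can, the fuel sample, the oxidiser, the peroxide, the reducing agent]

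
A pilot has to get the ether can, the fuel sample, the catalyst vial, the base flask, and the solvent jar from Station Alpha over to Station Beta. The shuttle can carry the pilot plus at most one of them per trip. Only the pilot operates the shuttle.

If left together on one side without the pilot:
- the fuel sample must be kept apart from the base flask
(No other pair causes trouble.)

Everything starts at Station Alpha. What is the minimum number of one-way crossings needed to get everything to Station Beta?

9

Counting alone: the pilot can take at most 1 across per trip to Station Beta, so moving all 5 needs at least 5 loaded trips out, with a return between consecutive ones — at least 9 crossings.
The plan below uses exactly 9 crossings, so it is optimal:
1. Pilot goes to Station Beta with the fuel sample.  [Station Alpha: the base flask, the catalyst vial, the ether can, the solvent jar | Station Beta: the fuel sample]
2. Pilot goes back to Station Alpha alone.  [Station Alpha: the base flask, the catalyst vial, the ether can, the solvent jar | Station Beta: the fuel sample]
3. Pilot goes to Station Beta with the ether can.  [Station Alpha: the base flask, the catalyst vial, the solvent jar | Station Beta: the ether can, the fuel sample]
4. Pilot goes back to Station Alpha alone.  [Station Alpha: the base flask, the catalyst vial, the solvent jar | Station Beta: the ether can, the fuel sample]
5. Pilot goes to Station Beta with the catalyst vial.  [Station Alpha: the base flask, the solvent jar | Station Beta: the catalyst vial, the ether can, the fuel sample]
6. Pilot goes back to Station Alpha alone.  [Station Alpha: the base flask, the solvent jar | Station Beta: the catalyst vial, the ether can, the fuel sample]
7. Pilot goes to Station Beta with the solvent jar.  [Station Alpha: the base flask | Station Beta: the catalyst vial, the ether can, the fuel sample, the solvent jar]
8. Pilot goes back to Station Alpha alone.  [Station Alpha: the base flask | Station Beta: the catalyst vial, the ether can, the fuel sample, the solvent jar]
9. Pilot goes to Station Beta with the base flask.  [Station Alpha: — | Station Beta: the base flask, the catalyst vial, the ether can, the fuel sample, the solvent jar]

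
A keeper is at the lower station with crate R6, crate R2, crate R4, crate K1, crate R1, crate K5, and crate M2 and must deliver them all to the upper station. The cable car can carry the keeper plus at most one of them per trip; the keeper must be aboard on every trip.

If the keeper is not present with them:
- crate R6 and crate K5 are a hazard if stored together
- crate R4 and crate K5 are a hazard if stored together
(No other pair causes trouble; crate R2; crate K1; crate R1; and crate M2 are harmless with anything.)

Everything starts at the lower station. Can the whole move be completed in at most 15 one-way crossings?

Yes — this plan uses 15 crossings (≤ 15):
1. Keeper goes to the upper station with crate K5.  [the lower station: crate K1, crate M2, crate R1, crate R2, crate R4, crate R6 | the upper station: crate K5]
2. Keeper goes back to the lower station alone.  [the lower station: crate K1, crate M2, crate R1, crate R2, crate R4, crate R6 | the upper station: crate K5]
3. Keeper goes to the upper station with crate R6.  [the lower station: crate K1, crate M2, crate R1, crate R2, crate R4 | the upper station: crate K5, crate R6]
4. Keeper goes back to the lower station with crate K5.  [the lower station: crate K1, crate K5, crate M2, crate R1, crate R2, crate R4 | the upper station: crate R6]
5. Keeper goes to the upper station with crate R4.  [the lower station: crate K1, crate K5, crate M2, crate R1, crate R2 | the upper station: crate R4, crate R6]
6. Keeper goes back to the lower station alone.  [the lower station: crate K1, crate K5, crate M2, crate R1, crate R2 | the upper station: crate R4, crate R6]
7. Keeper goes to the upper station with crate R2.  [the lower station: crate K1, crate K5, crate M2, crate R1 | the upper station: crate R2, crate R4, crate R6]
8. Keeper goes back to the lower station alone.  [the lower station: crate K1, crate K5, crate M2, crate R1 | the upper station: crate R2, crate R4, crate R6]
9. Keeper goes to the upper station with crate K1.  [the lower station: crate K5, crate M2, crate R1 | the upper station: crate K1, crate R2, crate R4, crate R6]
10. Keeper goes back to the lower station alone.  [the lower station: crate K5, crate M2, crate R1 | the upper station: crate K1, crate R2, crate R4, crate R6]
11. Keeper goes to the upper station with crate R1.  [the lower station: crate K5, crate M2 | the upper station: crate K1, crate R1, crate R2, crate R4, crate R6]
12. Keeper goes back to the lower station alone.  [the lower station: crate K5, crate M2 | the upper station: crate K1, crate R1, crate R2, crate R4, crate R6]
13. Keeper goes to the upper station with crate M2.  [the lower station: crate K5 | the upper station: crate K1, crate M2, crate R1, crate R2, crate R4, crate R6]
14. Keeper goes back to the lower station alone.  [the lower station: crate K5 | the upper station: crate K1, crate M2, crate R1, crate R2, crate R4, crate R6]
15. Keeper goes to the upper station with crate K5.  [the lower station: — | the upper station: crate K1, crate K5, crate M2, crate R1, crate R2, crate R4, crate R6]

Yes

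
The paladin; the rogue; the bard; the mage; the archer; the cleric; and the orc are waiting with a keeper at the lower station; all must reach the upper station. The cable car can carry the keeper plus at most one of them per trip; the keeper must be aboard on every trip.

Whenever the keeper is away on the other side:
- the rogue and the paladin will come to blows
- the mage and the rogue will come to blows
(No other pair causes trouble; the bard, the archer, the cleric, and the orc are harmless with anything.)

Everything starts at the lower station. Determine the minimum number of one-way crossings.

Counting alone: the keeper can take at most 1 across per trip to the upper station, so moving all 7 needs at least 7 loaded trips out, with a return between consecutive ones — at least 13 crossings.
The safety rule pushes this higher. Following every safe sequence of crossings, the most of the 7 that can be at the upper station as the cable car arrives there on crossing 13 is 6 — never all 7.
So no plan with fewer than 15 crossings exists, and this one achieves 15:
1. Keeper goes to the upper station with the rogue.  [the lower station: the archer, the bard, the cleric, the mage, the orc, the paladin | the upper station: the rogue]
2. Keeper goes back to the lower station alone.  [the lower station: the archer, the bard, the cleric, the mage, the orc, the paladin | the upper station: the rogue]
3. Keeper goes to the upper station with the paladin.  [the lower station: the archer, the bard, the cleric, the mage, the orc | the upper station: the paladin, the rogue]
4. Keeper goes back to the lower station with the rogue.  [the lower station: the archer, the bard, the cleric, the mage, the orc, the rogue | the upper station: the paladin]
5. Keeper goes to the upper station with the mage.  [the lower station: the archer, the bard, the cleric, the orc, the rogue | the upper station: the mage, the paladin]
6. Keeper goes back to the lower station alone.  [the lower station: the archer, the bard, the cleric, the orc, the rogue | the upper station: the mage, the paladin]
7. Keeper goes to the upper station with the bard.  [the lower station: the archer, the cleric, the orc, the rogue | the upper station: the bard, the mage, the paladin]
8. Keeper goes back to the lower station alone.  [the lower station: the archer, the cleric, the orc, the rogue | the upper station: the bard, the mage, the paladin]
9. Keeper goes to the upper station with the archer.  [the lower station: the cleric, the orc, the rogue | the upper station: the archer, the bard, the mage, the paladin]
10. Keeper goes back to the lower station alone.  [the lower station: the cleric, the orc, the rogue | the upper station: the archer, the bard, the mage, the paladin]
11. Keeper goes to the upper station with the cleric.  [the lower station: the orc, the rogue | the upper station: the archer, the bard, the cleric, the mage, the paladin]
12. Keeper goes back to the lower station alone.  [the lower station: the orc, the rogue | the upper station: the archer, the bard, the cleric, the mage, the paladin]
13. Keeper goes to the upper station with the orc.  [the lower station: the rogue | the upper station: the archer, the bard, the cleric, the mage, the orc, the paladin]
14. Keeper goes back to the lower station alone.  [the lower station: the rogue | the upper station: the archer, the bard, the cleric, the mage, the orc, the paladin]
15. Keeper goes to the upper station with the rogue.  [the lower station: — | the upper station: the archer, the bard, the cleric, the mage, the orc, the paladin, the rogue]

15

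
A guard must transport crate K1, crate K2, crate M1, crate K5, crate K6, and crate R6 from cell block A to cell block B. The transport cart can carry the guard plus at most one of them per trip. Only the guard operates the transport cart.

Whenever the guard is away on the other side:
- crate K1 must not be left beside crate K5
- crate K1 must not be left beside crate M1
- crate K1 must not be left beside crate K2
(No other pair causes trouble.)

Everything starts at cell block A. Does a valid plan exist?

No

Following every safe sequence of crossings from the start, the most of the 6 that can be at cell block B as the transport cart arrives there on crossings 1, 3, 5, 7 is 1, 2, 3, 4 respectively; the best ever achieved is 4 of 6.
From crossing 9 on, no configuration arises that was not already reachable earlier: only 36 distinct safe configurations (who is on which side, and where the transport cart is) can ever be reached, none of them has everyone across, and every continuation just revisits them. So no valid plan exists.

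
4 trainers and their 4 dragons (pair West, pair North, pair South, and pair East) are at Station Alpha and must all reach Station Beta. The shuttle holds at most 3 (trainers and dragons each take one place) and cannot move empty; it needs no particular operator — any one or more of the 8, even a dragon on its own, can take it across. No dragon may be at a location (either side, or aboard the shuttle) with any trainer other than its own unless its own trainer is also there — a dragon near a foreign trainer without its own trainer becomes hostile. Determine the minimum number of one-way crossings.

9

Counting alone: each trip to Station Beta takes at most 3 across and each return brings at least 1 back, so after t trips out (and t−1 returns) at most 3t − (t−1) of the 8 are across; that first reaches 8 at t = 4, so at least 7 crossings are needed.
The safety rule pushes this higher. Following every safe sequence of crossings, the most of the 8 that can be at Station Beta as the shuttle arrives there on crossing 7 is 7 — never all 8.
So no plan with fewer than 9 crossings exists, and this one achieves 9:
1. dragon West and trainer West cross → Station Beta.
2. trainer West crosses ← Station Alpha.
3. dragon North, trainer North, and trainer West cross → Station Beta.
4. dragon West and trainer West cross ← Station Alpha.
5. trainer East, trainer South, and trainer West cross → Station Beta.
6. dragon North crosses ← Station Alpha.
7. dragon North and dragon West cross → Station Beta.
8. dragon West crosses ← Station Alpha.
9. dragon East, dragon South, and dragon West cross → Station Beta.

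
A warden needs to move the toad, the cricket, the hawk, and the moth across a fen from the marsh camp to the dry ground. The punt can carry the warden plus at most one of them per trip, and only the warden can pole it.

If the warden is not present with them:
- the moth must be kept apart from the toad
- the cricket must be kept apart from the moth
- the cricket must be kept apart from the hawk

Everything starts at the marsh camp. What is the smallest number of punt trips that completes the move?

impossible

Whatever the first load, the items left behind include a forbidden pair without the warden. No opening move is safe, so no plan exists.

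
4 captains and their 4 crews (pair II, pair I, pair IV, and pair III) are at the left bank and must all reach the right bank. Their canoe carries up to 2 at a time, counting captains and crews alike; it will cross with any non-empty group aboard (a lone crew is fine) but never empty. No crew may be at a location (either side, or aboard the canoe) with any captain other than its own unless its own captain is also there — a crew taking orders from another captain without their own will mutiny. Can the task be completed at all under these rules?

Following every safe sequence of crossings from the start, the most of the 8 that can be at the right bank as the canoe arrives there on crossings 1, 3, 5 is 2, 3, 4 respectively; the best ever achieved is 4 of 8.
From crossing 7 on, no configuration arises that was not already reachable earlier: only 44 distinct safe configurations (who is on which side, and where the canoe is) can ever be reached, none of them has everyone across, and every continuation just revisits them. So no valid plan exists.

No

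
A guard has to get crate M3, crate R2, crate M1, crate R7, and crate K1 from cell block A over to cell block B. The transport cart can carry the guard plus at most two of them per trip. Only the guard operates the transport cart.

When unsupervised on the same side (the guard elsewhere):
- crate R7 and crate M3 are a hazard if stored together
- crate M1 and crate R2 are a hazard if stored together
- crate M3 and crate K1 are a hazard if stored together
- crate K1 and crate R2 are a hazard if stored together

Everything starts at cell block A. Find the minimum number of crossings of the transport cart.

Counting alone: the guard can take at most 2 across per trip to cell block B, so moving all 5 needs at least 3 loaded trips out, with a return between consecutive ones — at least 5 crossings.
The safety rule pushes this higher. Following every safe sequence of crossings, the most of the 5 that can be at cell block B as the transport cart arrives there on crossing 5 is 4 — never all 5.
So no plan with fewer than 7 crossings exists, and this one achieves 7:
1. Guard goes to cell block B with crate M3 and crate R2.
2. Guard goes back to cell block A alone.
3. Guard goes to cell block B with crate M1.
4. Guard goes back to cell block A with crate R2.
5. Guard goes to cell block B with crate K1 and crate R7.
6. Guard goes back to cell block A with crate M3.
7. Guard goes to cell block B with crate M3 and crate R2.

7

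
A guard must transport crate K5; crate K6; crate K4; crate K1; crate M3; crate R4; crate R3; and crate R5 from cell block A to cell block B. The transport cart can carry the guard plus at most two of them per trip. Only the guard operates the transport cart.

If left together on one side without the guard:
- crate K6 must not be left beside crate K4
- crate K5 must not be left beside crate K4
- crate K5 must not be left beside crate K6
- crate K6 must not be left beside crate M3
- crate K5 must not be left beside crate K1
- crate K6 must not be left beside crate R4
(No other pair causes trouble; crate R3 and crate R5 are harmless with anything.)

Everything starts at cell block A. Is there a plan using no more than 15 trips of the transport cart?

Yes

Yes — this plan uses 13 crossings (≤ 15):
1. Guard goes to cell block B with crate K5 and crate K6.  [cell block A: crate K1, crate K4, crate M3, crate R3, crate R4, crate R5 | cell block B: crate K5, crate K6]
2. Guard goes back to cell block A with crate K5.  [cell block A: crate K1, crate K4, crate K5, crate M3, crate R3, crate R4, crate R5 | cell block B: crate K6]
3. Guard goes to cell block B with crate K1 and crate K5.  [cell block A: crate K4, crate M3, crate R3, crate R4, crate R5 | cell block B: crate K1, crate K5, crate K6]
4. Guard goes back to cell block A with crate K5.  [cell block A: crate K4, crate K5, crate M3, crate R3, crate R4, crate R5 | cell block B: crate K1, crate K6]
5. Guard goes to cell block B with crate K5 and crate R3.  [cell block A: crate K4, crate M3, crate R4, crate R5 | cell block B: crate K1, crate K5, crate K6, crate R3]
6. Guard goes back to cell block A with crate K5.  [cell block A: crate K4, crate K5, crate M3, crate R4, crate R5 | cell block B: crate K1, crate K6, crate R3]
7. Guard goes to cell block B with crate K5 and crate R5.  [cell block A: crate K4, crate M3, crate R4 | cell block B: crate K1, crate K5, crate K6, crate R3, crate R5]
8. Guard goes back to cell block A with crate K5.  [cell block A: crate K4, crate K5, crate M3, crate R4 | cell block B: crate K1, crate K6, crate R3, crate R5]
9. Guard goes to cell block B with crate K4 and crate M3.  [cell block A: crate K5, crate R4 | cell block B: crate K1, crate K4, crate K6, crate M3, crate R3, crate R5]
10. Guard goes back to cell block A with crate K6.  [cell block A: crate K5, crate K6, crate R4 | cell block B: crate K1, crate K4, crate M3, crate R3, crate R5]
11. Guard goes to cell block B with crate K5 and crate R4.  [cell block A: crate K6 | cell block B: crate K1, crate K4, crate K5, crate M3, crate R3, crate R4, crate R5]
12. Guard goes back to cell block A with crate K5.  [cell block A: crate K5, crate K6 | cell block B: crate K1, crate K4, crate M3, crate R3, crate R4, crate R5]
13. Guard goes to cell block B with crate K5 and crate K6.  [cell block A: — | cell block B: crate K1, crate K4, crate K5, crate K6, crate M3, crate R3, crate R4, crate R5]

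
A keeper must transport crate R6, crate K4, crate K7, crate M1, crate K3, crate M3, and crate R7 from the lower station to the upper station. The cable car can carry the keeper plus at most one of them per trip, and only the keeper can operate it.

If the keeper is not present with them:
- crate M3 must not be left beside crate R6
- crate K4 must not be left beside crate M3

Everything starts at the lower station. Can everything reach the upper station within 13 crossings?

Counting alone: the keeper can take at most 1 across per trip to the upper station, so moving all 7 needs at least 7 loaded trips out, with a return between consecutive ones — at least 13 crossings.
The safety rule pushes this higher. Following every safe sequence of crossings, the most of the 7 that can be at the upper station as the cable car arrives there on crossing 13 is 6 — never all 7.
So the move cannot be finished within 13 crossings. (The shortest complete plan takes 15:)
1. Keeper goes to the upper station with crate M3.  [the lower station: crate K3, crate K4, crate K7, crate M1, crate R6, crate R7 | the upper station: crate M3]
2. Keeper goes back to the lower station alone.  [the lower station: crate K3, crate K4, crate K7, crate M1, crate R6, crate R7 | the upper station: crate M3]
3. Keeper goes to the upper station with crate R6.  [the lower station: crate K3, crate K4, crate K7, crate M1, crate R7 | the upper station: crate M3, crate R6]
4. Keeper goes back to the lower station with crate M3.  [the lower station: crate K3, crate K4, crate K7, crate M1, crate M3, crate R7 | the upper station: crate R6]
5. Keeper goes to the upper station with crate K4.  [the lower station: crate K3, crate K7, crate M1, crate M3, crate R7 | the upper station: crate K4, crate R6]
6. Keeper goes back to the lower station alone.  [the lower station: crate K3, crate K7, crate M1, crate M3, crate R7 | the upper station: crate K4, crate R6]
7. Keeper goes to the upper station with crate K7.  [the lower station: crate K3, crate M1, crate M3, crate R7 | the upper station: crate K4, crate K7, crate R6]
8. Keeper goes back to the lower station alone.  [the lower station: crate K3, crate M1, crate M3, crate R7 | the upper station: crate K4, crate K7, crate R6]
9. Keeper goes to the upper station with crate M1.  [the lower station: crate K3, crate M3, crate R7 | the upper station: crate K4, crate K7, crate M1, crate R6]
10. Keeper goes back to the lower station alone.  [the lower station: crate K3, crate M3, crate R7 | the upper station: crate K4, crate K7, crate M1, crate R6]
11. Keeper goes to the upper station with crate K3.  [the lower station: crate M3, crate R7 | the upper station: crate K3, crate K4, crate K7, crate M1, crate R6]
12. Keeper goes back to the lower station alone.  [the lower station: crate M3, crate R7 | the upper station: crate K3, crate K4, crate K7, crate M1, crate R6]
13. Keeper goes to the upper station with crate R7.  [the lower station: crate M3 | the upper station: crate K3, crate K4, crate K7, crate M1, crate R6, crate R7]
14. Keeper goes back to the lower station alone.  [the lower station: crate M3 | the upper station: crate K3, crate K4, crate K7, crate M1, crate R6, crate R7]
15. Keeper goes to the upper station with crate M3.  [the lower station: — | the upper station: crate K3, crate K4, crate K7, crate M1, crate M3, crate R6, crate R7]

No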